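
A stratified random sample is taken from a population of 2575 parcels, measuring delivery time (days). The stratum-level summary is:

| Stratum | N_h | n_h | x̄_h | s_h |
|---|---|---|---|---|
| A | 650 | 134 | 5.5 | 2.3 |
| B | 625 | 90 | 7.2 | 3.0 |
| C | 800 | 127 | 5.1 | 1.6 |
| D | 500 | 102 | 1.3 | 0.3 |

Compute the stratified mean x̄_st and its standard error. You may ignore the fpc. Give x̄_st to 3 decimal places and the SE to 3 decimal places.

x̄_st = Σ W_h x̄_h = (650·5.5 + 625·7.2 + 800·5.1 + 500·1.3)/2575 = 4.97282
V̂(x̄_st) = Σ W_h² s_h²/n_h, with W_h = N_h/N and N = 2575:
  stratum A: (650/2575)²·2.3²/134 = 0.00251549
  stratum B: (625/2575)²·3.0²/90 = 0.00589122
  stratum C: (800/2575)²·1.6²/127 = 0.00194564
  stratum D: (500/2575)²·0.3²/102 = 3.32681e-05
V̂(x̄_st) = 0.0103856
SE(x̄_st) = √0.0103856 = 0.10191

x̄_st ≈ 4.973, SE ≈ 0.102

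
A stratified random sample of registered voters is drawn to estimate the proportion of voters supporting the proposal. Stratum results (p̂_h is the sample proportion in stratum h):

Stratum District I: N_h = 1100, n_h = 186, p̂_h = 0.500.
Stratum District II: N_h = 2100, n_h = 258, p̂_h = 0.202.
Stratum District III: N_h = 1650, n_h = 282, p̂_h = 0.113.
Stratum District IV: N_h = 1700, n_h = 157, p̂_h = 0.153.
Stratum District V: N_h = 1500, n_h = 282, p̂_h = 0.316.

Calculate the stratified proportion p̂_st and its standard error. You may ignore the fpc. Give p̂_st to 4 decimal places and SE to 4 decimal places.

p̂_st ≈ 0.2354, SE ≈ 0.0121

N = 8050; stratum weights W_h = N_h/N.
p̂_st = Σ W_h p̂_h = (1100·0.500 + 2100·0.202 + 1650·0.113 + 1700·0.153 + 1500·0.316)/8050 = 0.23537
V̂(p̂_st) = Σ W_h² p̂_h(1−p̂_h)/(n_h−1):
  stratum District I: (1100/8050)²·0.500·0.500/185 = 2.52326e-05
  stratum District II: (2100/8050)²·0.202·0.798/257 = 4.26843e-05
  stratum District III: (1650/8050)²·0.113·0.887/281 = 1.49855e-05
  stratum District IV: (1700/8050)²·0.153·0.847/156 = 3.70473e-05
  stratum District V: (1500/8050)²·0.316·0.684/281 = 2.67072e-05
V̂(p̂_st) = 0.000146657; SE = √V̂ = 0.0121102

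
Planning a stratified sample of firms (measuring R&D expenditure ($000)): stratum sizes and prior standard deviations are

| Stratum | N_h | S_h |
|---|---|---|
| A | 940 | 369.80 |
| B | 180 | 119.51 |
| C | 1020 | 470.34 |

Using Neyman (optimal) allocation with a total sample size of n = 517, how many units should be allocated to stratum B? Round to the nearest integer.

13

Neyman allocation: n_h = n · N_h S_h / Σ N_i S_i, with n = 517.
  stratum A: N_h·S_h = 940·369.80 = 347612.00
  stratum B: N_h·S_h = 180·119.51 = 21511.80
  stratum C: N_h·S_h = 1020·470.34 = 479746.80
Σ N_h S_h = 848870.60
n for stratum B = 517·21511.80/848870.60 = 13.102 → 13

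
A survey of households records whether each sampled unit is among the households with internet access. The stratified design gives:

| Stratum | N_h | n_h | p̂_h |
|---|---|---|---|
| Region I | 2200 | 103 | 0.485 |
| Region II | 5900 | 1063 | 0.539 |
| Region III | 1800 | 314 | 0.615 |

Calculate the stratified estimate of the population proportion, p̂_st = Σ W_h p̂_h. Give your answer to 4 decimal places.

p̂_st ≈ 0.5408

N = 9900; stratum weights W_h = N_h/N.
p̂_st = Σ W_h p̂_h = (2200·0.485 + 5900·0.539 + 1800·0.615)/9900 = 0.54082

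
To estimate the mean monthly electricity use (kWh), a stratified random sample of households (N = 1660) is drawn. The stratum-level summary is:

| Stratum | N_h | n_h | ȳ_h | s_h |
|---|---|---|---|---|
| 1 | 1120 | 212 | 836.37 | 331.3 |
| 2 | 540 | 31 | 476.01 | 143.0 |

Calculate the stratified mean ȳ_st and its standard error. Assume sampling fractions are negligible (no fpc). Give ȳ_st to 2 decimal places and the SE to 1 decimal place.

ȳ_st ≈ 719.14, SE ≈ 17.5

ȳ_st = Σ W_h ȳ_h = (1120·836.37 + 540·476.01)/1660 = 719.14446
V̂(ȳ_st) = Σ W_h² s_h²/n_h, with W_h = N_h/N and N = 1660:
  stratum 1: (1120/1660)²·331.3²/212 = 235.682
  stratum 2: (540/1660)²·143.0²/31 = 69.8042
V̂(ȳ_st) = 305.486
SE(ȳ_st) = √305.486 = 17.4782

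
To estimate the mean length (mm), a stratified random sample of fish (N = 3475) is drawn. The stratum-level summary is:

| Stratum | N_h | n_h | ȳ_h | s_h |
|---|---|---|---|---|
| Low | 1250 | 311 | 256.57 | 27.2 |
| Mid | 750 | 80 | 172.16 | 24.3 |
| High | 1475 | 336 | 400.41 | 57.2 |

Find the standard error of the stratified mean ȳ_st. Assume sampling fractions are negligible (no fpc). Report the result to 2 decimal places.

V̂(ȳ_st) = Σ W_h² s_h²/n_h, with W_h = N_h/N and N = 3475:
  stratum Low: (1250/3475)²·27.2²/311 = 0.307814
  stratum Mid: (750/3475)²·24.3²/80 = 0.343823
  stratum High: (1475/3475)²·57.2²/336 = 1.75439
V̂(ȳ_st) = 2.40603
SE(ȳ_st) = √2.40603 = 1.55114

SE(ȳ_st) ≈ 1.55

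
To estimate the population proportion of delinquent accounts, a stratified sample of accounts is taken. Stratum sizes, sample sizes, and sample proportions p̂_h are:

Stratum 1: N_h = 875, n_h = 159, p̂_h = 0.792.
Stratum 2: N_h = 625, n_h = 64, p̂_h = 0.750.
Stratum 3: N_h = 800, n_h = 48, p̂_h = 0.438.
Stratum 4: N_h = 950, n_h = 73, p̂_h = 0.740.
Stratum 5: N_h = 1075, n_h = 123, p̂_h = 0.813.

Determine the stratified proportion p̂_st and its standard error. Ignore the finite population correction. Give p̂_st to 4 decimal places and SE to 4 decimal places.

N = 4325; stratum weights W_h = N_h/N.
p̂_st = Σ W_h p̂_h = (875·0.792 + 625·0.750 + 800·0.438 + 950·0.740 + 1075·0.813)/4325 = 0.71425
V̂(p̂_st) = Σ W_h² p̂_h(1−p̂_h)/(n_h−1):
  stratum 1: (875/4325)²·0.792·0.208/158 = 4.26752e-05
  stratum 2: (625/4325)²·0.750·0.250/63 = 6.21511e-05
  stratum 3: (800/4325)²·0.438·0.562/47 = 0.000179193
  stratum 4: (950/4325)²·0.740·0.260/72 = 0.000128928
  stratum 5: (1075/4325)²·0.813·0.187/122 = 7.69869e-05
V̂(p̂_st) = 0.000489934; SE = √V̂ = 0.0221345

p̂_st ≈ 0.7142, SE ≈ 0.0221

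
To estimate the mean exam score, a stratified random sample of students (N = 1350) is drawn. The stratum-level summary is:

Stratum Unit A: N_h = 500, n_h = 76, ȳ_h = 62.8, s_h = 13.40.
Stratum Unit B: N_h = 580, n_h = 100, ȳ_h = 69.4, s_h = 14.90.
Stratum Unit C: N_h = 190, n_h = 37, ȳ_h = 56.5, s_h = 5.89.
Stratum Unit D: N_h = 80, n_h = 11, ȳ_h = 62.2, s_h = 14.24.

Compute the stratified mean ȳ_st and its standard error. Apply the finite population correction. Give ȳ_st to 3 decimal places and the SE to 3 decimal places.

ȳ_st ≈ 64.713, SE ≈ 0.827

ȳ_st = Σ W_h ȳ_h = (500·62.8 + 580·69.4 + 190·56.5 + 80·62.2)/1350 = 64.71333
V̂(ȳ_st) = Σ W_h² (1 − n_h/N_h) s_h²/n_h, with W_h = N_h/N and N = 1350:
  stratum Unit A: (500/1350)²·(1 − 76/500)·13.40²/76 = 0.27483
  stratum Unit B: (580/1350)²·(1 − 100/580)·14.90²/100 = 0.339136
  stratum Unit C: (190/1350)²·(1 − 37/190)·5.89²/37 = 0.0149557
  stratum Unit D: (80/1350)²·(1 − 11/80)·14.24²/11 = 0.055834
V̂(ȳ_st) = 0.684756
SE(ȳ_st) = √0.684756 = 0.8275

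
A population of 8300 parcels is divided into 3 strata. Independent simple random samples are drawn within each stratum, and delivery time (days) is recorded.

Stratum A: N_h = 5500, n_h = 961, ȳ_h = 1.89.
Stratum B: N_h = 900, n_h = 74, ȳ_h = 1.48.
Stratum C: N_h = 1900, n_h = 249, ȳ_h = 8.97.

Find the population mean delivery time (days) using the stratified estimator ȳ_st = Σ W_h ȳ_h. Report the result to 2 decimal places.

ȳ_st ≈ 3.47

N = Σ N_h = 8300. Stratum weights W_h = N_h/N.
ȳ_st = (5500·1.89 + 900·1.48 + 1900·8.97) / 8300 = 3.4663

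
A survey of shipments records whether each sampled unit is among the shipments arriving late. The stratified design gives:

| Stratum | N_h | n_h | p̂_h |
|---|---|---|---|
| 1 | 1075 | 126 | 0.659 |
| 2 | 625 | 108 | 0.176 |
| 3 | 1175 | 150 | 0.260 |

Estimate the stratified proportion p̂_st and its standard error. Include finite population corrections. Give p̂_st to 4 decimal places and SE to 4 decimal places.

N = 2875; stratum weights W_h = N_h/N.
p̂_st = Σ W_h p̂_h = (1075·0.659 + 625·0.176 + 1175·0.260)/2875 = 0.39093
V̂(p̂_st) = Σ W_h² (1 − n_h/N_h) p̂_h(1−p̂_h)/(n_h−1):
  stratum 1: (1075/2875)²·(1 − 126/1075)·0.659·0.341/125 = 0.000221885
  stratum 2: (625/2875)²·(1 − 108/625)·0.176·0.824/107 = 5.29848e-05
  stratum 3: (1175/2875)²·(1 − 150/1175)·0.260·0.740/149 = 0.00018815
V̂(p̂_st) = 0.00046302; SE = √V̂ = 0.0215179

p̂_st ≈ 0.3909, SE ≈ 0.0215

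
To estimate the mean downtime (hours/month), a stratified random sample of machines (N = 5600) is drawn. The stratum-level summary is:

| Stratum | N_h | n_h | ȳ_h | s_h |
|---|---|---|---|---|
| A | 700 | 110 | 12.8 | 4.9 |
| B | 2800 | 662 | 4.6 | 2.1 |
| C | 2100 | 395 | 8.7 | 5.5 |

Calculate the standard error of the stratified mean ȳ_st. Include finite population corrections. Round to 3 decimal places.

SE(ȳ_st) ≈ 0.114

V̂(ȳ_st) = Σ W_h² (1 − n_h/N_h) s_h²/n_h, with W_h = N_h/N and N = 5600:
  stratum A: (700/5600)²·(1 − 110/700)·4.9²/110 = 0.00287457
  stratum B: (2800/5600)²·(1 − 662/2800)·2.1²/662 = 0.00127166
  stratum C: (2100/5600)²·(1 − 395/2100)·5.5²/395 = 0.00874371
V̂(ȳ_st) = 0.0128899
SE(ȳ_st) = √0.0128899 = 0.113534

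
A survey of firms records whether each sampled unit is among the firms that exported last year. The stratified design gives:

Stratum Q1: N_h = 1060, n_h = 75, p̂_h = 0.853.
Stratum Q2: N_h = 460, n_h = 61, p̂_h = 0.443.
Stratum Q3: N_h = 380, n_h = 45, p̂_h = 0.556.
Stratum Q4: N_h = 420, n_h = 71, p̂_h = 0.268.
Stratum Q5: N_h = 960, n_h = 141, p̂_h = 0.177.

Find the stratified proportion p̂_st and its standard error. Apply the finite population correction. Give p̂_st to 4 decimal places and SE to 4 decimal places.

N = 3280; stratum weights W_h = N_h/N.
p̂_st = Σ W_h p̂_h = (1060·0.853 + 460·0.443 + 380·0.556 + 420·0.268 + 960·0.177)/3280 = 0.48833
V̂(p̂_st) = Σ W_h² (1 − n_h/N_h) p̂_h(1−p̂_h)/(n_h−1):
  stratum Q1: (1060/3280)²·(1 − 75/1060)·0.853·0.147/74 = 0.000164448
  stratum Q2: (460/3280)²·(1 − 61/460)·0.443·0.557/60 = 7.01602e-05
  stratum Q3: (380/3280)²·(1 − 45/380)·0.556·0.444/44 = 6.63874e-05
  stratum Q4: (420/3280)²·(1 − 71/420)·0.268·0.732/70 = 3.81834e-05
  stratum Q5: (960/3280)²·(1 − 141/960)·0.177·0.823/140 = 7.60418e-05
V̂(p̂_st) = 0.000415221; SE = √V̂ = 0.020377

p̂_st ≈ 0.4883, SE ≈ 0.0204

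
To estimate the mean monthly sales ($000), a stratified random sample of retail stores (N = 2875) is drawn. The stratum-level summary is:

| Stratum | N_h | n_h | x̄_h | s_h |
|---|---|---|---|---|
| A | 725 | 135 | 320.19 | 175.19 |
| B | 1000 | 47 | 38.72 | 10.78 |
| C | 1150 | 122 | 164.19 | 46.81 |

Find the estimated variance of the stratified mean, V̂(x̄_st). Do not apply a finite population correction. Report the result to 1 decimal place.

V̂(x̄_st) = Σ W_h² s_h²/n_h, with W_h = N_h/N and N = 2875:
  stratum A: (725/2875)²·175.19²/135 = 14.4572
  stratum B: (1000/2875)²·10.78²/47 = 0.299133
  stratum C: (1150/2875)²·46.81²/122 = 2.87367
V̂(x̄_st) = 17.63

V̂(x̄_st) ≈ 17.6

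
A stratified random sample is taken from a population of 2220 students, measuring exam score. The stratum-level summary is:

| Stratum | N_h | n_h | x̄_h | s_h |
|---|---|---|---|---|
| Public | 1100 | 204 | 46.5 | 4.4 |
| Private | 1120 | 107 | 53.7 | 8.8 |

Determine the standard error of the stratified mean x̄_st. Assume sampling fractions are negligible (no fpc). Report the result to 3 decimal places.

V̂(x̄_st) = Σ W_h² s_h²/n_h, with W_h = N_h/N and N = 2220:
  stratum Public: (1100/2220)²·4.4²/204 = 0.0232999
  stratum Private: (1120/2220)²·8.8²/107 = 0.184209
V̂(x̄_st) = 0.207509
SE(x̄_st) = √0.207509 = 0.455532

SE(x̄_st) ≈ 0.456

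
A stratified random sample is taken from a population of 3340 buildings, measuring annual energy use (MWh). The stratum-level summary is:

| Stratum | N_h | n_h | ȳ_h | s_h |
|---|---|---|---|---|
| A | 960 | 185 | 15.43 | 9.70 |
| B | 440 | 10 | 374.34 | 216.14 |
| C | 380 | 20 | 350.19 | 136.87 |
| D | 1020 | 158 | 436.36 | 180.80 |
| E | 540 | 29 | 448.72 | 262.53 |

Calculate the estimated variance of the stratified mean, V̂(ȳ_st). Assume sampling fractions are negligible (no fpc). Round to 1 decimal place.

V̂(ȳ_st) = Σ W_h² s_h²/n_h, with W_h = N_h/N and N = 3340:
  stratum A: (960/3340)²·9.70²/185 = 0.0420166
  stratum B: (440/3340)²·216.14²/10 = 81.0742
  stratum C: (380/3340)²·136.87²/20 = 12.1244
  stratum D: (1020/3340)²·180.80²/158 = 19.2951
  stratum E: (540/3340)²·262.53²/29 = 62.1233
V̂(ȳ_st) = 174.659

V̂(ȳ_st) ≈ 174.7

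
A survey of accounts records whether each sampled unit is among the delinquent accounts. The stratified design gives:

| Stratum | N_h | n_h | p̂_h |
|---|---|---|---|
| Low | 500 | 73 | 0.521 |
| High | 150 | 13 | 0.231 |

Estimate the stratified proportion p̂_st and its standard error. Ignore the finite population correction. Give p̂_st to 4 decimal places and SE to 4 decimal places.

N = 650; stratum weights W_h = N_h/N.
p̂_st = Σ W_h p̂_h = (500·0.521 + 150·0.231)/650 = 0.45408
V̂(p̂_st) = Σ W_h² p̂_h(1−p̂_h)/(n_h−1):
  stratum Low: (500/650)²·0.521·0.479/72 = 0.00205095
  stratum High: (150/650)²·0.231·0.769/12 = 0.000788339
V̂(p̂_st) = 0.00283928; SE = √V̂ = 0.0532849

p̂_st ≈ 0.4541, SE ≈ 0.0533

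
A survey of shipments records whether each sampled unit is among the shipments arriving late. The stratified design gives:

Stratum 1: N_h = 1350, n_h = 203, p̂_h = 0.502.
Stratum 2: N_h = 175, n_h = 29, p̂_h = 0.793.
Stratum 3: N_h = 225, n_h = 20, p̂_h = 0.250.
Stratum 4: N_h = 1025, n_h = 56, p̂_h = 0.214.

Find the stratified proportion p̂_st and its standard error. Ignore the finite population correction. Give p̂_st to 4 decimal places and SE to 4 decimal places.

N = 2775; stratum weights W_h = N_h/N.
p̂_st = Σ W_h p̂_h = (1350·0.502 + 175·0.793 + 225·0.250 + 1025·0.214)/2775 = 0.39354
V̂(p̂_st) = Σ W_h² p̂_h(1−p̂_h)/(n_h−1):
  stratum 1: (1350/2775)²·0.502·0.498/202 = 0.000292903
  stratum 2: (175/2775)²·0.793·0.207/28 = 2.3315e-05
  stratum 3: (225/2775)²·0.250·0.750/19 = 6.48764e-05
  stratum 4: (1025/2775)²·0.214·0.786/55 = 0.000417249
V̂(p̂_st) = 0.000798343; SE = √V̂ = 0.028255

p̂_st ≈ 0.3935, SE ≈ 0.0283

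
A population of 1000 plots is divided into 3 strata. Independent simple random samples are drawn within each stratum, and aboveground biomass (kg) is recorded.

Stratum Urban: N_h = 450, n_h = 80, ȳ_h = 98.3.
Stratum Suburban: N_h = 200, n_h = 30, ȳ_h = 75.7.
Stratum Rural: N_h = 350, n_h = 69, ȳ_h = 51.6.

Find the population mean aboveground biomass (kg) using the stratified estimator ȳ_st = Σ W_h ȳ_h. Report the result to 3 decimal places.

ȳ_st ≈ 77.435

N = Σ N_h = 1000. Stratum weights W_h = N_h/N.
ȳ_st = (450·98.3 + 200·75.7 + 350·51.6) / 1000 = 77.43500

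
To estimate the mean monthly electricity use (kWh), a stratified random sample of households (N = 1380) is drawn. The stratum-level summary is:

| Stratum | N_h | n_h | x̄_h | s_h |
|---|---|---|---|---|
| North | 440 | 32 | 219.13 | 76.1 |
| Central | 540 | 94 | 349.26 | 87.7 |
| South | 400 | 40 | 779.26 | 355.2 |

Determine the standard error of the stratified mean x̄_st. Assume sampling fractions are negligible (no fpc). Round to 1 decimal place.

SE(x̄_st) ≈ 17.2

V̂(x̄_st) = Σ W_h² s_h²/n_h, with W_h = N_h/N and N = 1380:
  stratum North: (440/1380)²·76.1²/32 = 18.3978
  stratum Central: (540/1380)²·87.7²/94 = 12.5285
  stratum South: (400/1380)²·355.2²/40 = 265.001
V̂(x̄_st) = 295.928
SE(x̄_st) = √295.928 = 17.2025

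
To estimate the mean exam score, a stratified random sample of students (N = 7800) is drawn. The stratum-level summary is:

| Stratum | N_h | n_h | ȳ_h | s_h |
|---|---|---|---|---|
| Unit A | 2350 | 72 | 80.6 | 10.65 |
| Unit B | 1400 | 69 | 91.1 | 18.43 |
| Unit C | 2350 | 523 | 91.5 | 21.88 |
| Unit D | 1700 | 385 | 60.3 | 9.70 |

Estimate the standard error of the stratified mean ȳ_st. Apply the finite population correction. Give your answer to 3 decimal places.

V̂(ȳ_st) = Σ W_h² (1 − n_h/N_h) s_h²/n_h, with W_h = N_h/N and N = 7800:
  stratum Unit A: (2350/7800)²·(1 − 72/2350)·10.65²/72 = 0.138611
  stratum Unit B: (1400/7800)²·(1 − 69/1400)·18.43²/69 = 0.150771
  stratum Unit C: (2350/7800)²·(1 − 523/2350)·21.88²/523 = 0.0645967
  stratum Unit D: (1700/7800)²·(1 − 385/1700)·9.70²/385 = 0.00897983
V̂(ȳ_st) = 0.362959
SE(ȳ_st) = √0.362959 = 0.602461

SE(ȳ_st) ≈ 0.602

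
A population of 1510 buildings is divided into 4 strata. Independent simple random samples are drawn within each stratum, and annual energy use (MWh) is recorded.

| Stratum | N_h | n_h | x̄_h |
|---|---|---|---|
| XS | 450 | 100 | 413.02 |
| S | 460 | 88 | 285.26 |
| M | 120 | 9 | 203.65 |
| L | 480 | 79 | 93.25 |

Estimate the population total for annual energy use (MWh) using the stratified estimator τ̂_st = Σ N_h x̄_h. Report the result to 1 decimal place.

τ̂_st = Σ N_h x̄_h = 450·413.02 + 460·285.26 + 120·203.65 + 480·93.25 = 386276.6

τ̂_st ≈ 386276.6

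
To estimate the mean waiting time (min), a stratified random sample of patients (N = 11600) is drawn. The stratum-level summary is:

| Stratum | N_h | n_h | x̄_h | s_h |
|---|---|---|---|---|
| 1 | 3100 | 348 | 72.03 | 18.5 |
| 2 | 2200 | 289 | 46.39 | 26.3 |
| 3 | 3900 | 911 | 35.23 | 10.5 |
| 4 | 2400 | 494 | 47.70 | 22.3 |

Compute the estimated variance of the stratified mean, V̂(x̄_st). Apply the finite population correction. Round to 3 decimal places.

V̂(x̄_st) ≈ 0.182

V̂(x̄_st) = Σ W_h² (1 − n_h/N_h) s_h²/n_h, with W_h = N_h/N and N = 11600:
  stratum 1: (3100/11600)²·(1 − 348/3100)·18.5²/348 = 0.0623531
  stratum 2: (2200/11600)²·(1 − 289/2200)·26.3²/289 = 0.0747792
  stratum 3: (3900/11600)²·(1 − 911/3900)·10.5²/911 = 0.0104842
  stratum 4: (2400/11600)²·(1 − 494/2400)·22.3²/494 = 0.0342216
V̂(x̄_st) = 0.181838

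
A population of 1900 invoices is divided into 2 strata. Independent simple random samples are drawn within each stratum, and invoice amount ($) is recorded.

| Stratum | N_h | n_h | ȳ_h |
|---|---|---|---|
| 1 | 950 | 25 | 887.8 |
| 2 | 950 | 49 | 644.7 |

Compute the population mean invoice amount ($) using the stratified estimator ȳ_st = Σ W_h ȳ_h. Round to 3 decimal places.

ȳ_st ≈ 766.250

N = Σ N_h = 1900. Stratum weights W_h = N_h/N.
ȳ_st = (950·887.8 + 950·644.7) / 1900 = 766.25000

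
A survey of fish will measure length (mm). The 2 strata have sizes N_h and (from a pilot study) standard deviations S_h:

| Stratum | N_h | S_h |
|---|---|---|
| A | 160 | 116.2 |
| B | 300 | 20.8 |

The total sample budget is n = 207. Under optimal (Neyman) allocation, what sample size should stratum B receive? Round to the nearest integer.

Neyman allocation: n_h = n · N_h S_h / Σ N_i S_i, with n = 207.
  stratum A: N_h·S_h = 160·116.2 = 18592.00
  stratum B: N_h·S_h = 300·20.8 = 6240.00
Σ N_h S_h = 24832.00
n for stratum B = 207·6240.00/24832.00 = 52.017 → 52

52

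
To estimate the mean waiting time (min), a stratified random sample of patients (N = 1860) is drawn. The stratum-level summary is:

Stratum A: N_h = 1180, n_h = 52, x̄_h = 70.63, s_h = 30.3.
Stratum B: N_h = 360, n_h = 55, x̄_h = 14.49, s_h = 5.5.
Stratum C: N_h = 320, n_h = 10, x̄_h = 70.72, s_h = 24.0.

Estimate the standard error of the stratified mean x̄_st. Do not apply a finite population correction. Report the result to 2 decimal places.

V̂(x̄_st) = Σ W_h² s_h²/n_h, with W_h = N_h/N and N = 1860:
  stratum A: (1180/1860)²·30.3²/52 = 7.10592
  stratum B: (360/1860)²·5.5²/55 = 0.0206035
  stratum C: (320/1860)²·24.0²/10 = 1.70489
V̂(x̄_st) = 8.83141
SE(x̄_st) = √8.83141 = 2.97177

SE(x̄_st) ≈ 2.97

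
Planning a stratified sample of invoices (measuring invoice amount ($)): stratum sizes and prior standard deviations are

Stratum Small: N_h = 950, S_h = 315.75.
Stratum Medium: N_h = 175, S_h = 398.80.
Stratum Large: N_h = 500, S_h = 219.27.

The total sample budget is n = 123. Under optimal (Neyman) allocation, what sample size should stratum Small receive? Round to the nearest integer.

Neyman allocation: n_h = n · N_h S_h / Σ N_i S_i, with n = 123.
  stratum Small: N_h·S_h = 950·315.75 = 299962.50
  stratum Medium: N_h·S_h = 175·398.80 = 69790.00
  stratum Large: N_h·S_h = 500·219.27 = 109635.00
Σ N_h S_h = 479387.50
n for stratum Small = 123·299962.50/479387.50 = 76.964 → 77

77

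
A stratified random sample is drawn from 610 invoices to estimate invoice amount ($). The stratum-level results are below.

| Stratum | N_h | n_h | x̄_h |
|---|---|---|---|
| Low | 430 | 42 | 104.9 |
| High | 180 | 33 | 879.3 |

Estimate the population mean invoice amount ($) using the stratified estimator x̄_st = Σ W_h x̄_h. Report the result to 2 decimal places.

N = Σ N_h = 610. Stratum weights W_h = N_h/N.
x̄_st = (430·104.9 + 180·879.3) / 610 = 333.4115

x̄_st ≈ 333.41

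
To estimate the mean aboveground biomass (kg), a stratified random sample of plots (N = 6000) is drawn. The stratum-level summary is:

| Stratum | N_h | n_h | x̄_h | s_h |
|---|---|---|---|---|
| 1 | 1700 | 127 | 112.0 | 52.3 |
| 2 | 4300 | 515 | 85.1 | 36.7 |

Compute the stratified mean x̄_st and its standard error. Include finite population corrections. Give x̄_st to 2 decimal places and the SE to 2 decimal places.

x̄_st = Σ W_h x̄_h = (1700·112.0 + 4300·85.1)/6000 = 92.72167
V̂(x̄_st) = Σ W_h² (1 − n_h/N_h) s_h²/n_h, with W_h = N_h/N and N = 6000:
  stratum 1: (1700/6000)²·(1 − 127/1700)·52.3²/127 = 1.59983
  stratum 2: (4300/6000)²·(1 − 515/4300)·36.7²/515 = 1.18238
V̂(x̄_st) = 2.78221
SE(x̄_st) = √2.78221 = 1.668

x̄_st ≈ 92.72, SE ≈ 1.67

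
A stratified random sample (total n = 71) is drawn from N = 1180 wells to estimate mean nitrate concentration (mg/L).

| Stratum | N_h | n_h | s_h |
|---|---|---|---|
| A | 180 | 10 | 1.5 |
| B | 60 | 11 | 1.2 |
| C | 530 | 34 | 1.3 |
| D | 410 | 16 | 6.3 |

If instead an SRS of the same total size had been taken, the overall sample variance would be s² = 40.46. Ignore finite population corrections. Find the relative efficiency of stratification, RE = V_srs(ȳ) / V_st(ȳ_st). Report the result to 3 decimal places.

V̂(ȳ_st) = Σ W_h² s_h²/n_h, with W_h = N_h/N and N = 1180:
  stratum A: (180/1180)²·1.5²/10 = 0.00523556
  stratum B: (60/1180)²·1.2²/11 = 0.000338461
  stratum C: (530/1180)²·1.3²/34 = 0.0100276
  stratum D: (410/1180)²·6.3²/16 = 0.299478
V_st = 0.31508
V_srs = s²/n = 40.46/71 = 0.569859
Relative efficiency = V_srs / V_st = 0.569859/0.31508 = 1.8086

RE ≈ 1.809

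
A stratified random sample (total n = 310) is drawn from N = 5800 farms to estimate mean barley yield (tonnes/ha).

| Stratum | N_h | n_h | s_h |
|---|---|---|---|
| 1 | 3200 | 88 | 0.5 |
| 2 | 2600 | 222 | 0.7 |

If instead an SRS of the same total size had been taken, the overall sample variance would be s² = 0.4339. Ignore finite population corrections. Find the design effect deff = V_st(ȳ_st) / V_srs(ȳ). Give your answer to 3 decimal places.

V̂(ȳ_st) = Σ W_h² s_h²/n_h, with W_h = N_h/N and N = 5800:
  stratum 1: (3200/5800)²·0.5²/88 = 0.000864771
  stratum 2: (2600/5800)²·0.7²/222 = 0.000443541
V_st = 0.00130831
V_srs = s²/n = 0.4339/310 = 0.00139968
deff = V_st / V_srs = 0.00130831/0.00139968 = 0.9347

deff ≈ 0.935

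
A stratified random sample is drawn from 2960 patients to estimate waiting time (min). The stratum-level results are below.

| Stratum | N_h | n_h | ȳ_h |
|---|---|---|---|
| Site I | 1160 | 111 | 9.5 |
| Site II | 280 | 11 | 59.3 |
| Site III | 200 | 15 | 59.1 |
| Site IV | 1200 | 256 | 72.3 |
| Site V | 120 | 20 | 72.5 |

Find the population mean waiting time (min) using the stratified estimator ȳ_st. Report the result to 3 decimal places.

N = Σ N_h = 2960. Stratum weights W_h = N_h/N.
ȳ_st = (1160·9.5 + 280·59.3 + 200·59.1 + 1200·72.3 + 120·72.5) / 2960 = 45.57568

ȳ_st ≈ 45.576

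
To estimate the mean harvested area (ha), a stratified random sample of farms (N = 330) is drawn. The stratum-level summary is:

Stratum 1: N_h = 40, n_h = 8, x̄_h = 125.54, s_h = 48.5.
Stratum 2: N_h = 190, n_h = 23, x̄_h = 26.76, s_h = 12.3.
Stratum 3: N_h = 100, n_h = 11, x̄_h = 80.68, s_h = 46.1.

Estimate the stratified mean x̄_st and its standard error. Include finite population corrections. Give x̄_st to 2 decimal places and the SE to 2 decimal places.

x̄_st = Σ W_h x̄_h = (40·125.54 + 190·26.76 + 100·80.68)/330 = 55.07273
V̂(x̄_st) = Σ W_h² (1 − n_h/N_h) s_h²/n_h, with W_h = N_h/N and N = 330:
  stratum 1: (40/330)²·(1 − 8/40)·48.5²/8 = 3.45601
  stratum 2: (190/330)²·(1 − 23/190)·12.3²/23 = 1.91657
  stratum 3: (100/330)²·(1 − 11/100)·46.1²/11 = 15.7896
V̂(x̄_st) = 21.1622
SE(x̄_st) = √21.1622 = 4.60024

x̄_st ≈ 55.07, SE ≈ 4.60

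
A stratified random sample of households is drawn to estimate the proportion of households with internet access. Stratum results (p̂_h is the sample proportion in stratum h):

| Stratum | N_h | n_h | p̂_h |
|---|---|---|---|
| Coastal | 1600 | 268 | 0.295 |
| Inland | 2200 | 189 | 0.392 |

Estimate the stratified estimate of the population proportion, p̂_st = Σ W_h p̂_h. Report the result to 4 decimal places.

p̂_st ≈ 0.3512

N = 3800; stratum weights W_h = N_h/N.
p̂_st = Σ W_h p̂_h = (1600·0.295 + 2200·0.392)/3800 = 0.35116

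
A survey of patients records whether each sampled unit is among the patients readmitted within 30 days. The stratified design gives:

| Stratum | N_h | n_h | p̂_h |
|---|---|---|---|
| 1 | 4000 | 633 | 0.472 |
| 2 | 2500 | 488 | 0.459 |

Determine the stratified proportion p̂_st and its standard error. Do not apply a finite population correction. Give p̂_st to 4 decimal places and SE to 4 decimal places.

N = 6500; stratum weights W_h = N_h/N.
p̂_st = Σ W_h p̂_h = (4000·0.472 + 2500·0.459)/6500 = 0.46700
V̂(p̂_st) = Σ W_h² p̂_h(1−p̂_h)/(n_h−1):
  stratum 1: (4000/6500)²·0.472·0.528/632 = 0.000149332
  stratum 2: (2500/6500)²·0.459·0.541/487 = 7.54283e-05
V̂(p̂_st) = 0.00022476; SE = √V̂ = 0.014992

p̂_st ≈ 0.4670, SE ≈ 0.0150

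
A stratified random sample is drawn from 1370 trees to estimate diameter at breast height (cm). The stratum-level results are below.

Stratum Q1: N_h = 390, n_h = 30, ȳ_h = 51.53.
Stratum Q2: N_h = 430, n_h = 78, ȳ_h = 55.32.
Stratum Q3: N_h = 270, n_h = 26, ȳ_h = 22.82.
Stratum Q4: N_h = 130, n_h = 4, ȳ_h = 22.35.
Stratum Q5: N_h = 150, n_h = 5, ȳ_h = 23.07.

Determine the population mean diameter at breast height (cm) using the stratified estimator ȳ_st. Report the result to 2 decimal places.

ȳ_st ≈ 41.18

N = Σ N_h = 1370. Stratum weights W_h = N_h/N.
ȳ_st = (390·51.53 + 430·55.32 + 270·22.82 + 130·22.35 + 150·23.07) / 1370 = 41.1764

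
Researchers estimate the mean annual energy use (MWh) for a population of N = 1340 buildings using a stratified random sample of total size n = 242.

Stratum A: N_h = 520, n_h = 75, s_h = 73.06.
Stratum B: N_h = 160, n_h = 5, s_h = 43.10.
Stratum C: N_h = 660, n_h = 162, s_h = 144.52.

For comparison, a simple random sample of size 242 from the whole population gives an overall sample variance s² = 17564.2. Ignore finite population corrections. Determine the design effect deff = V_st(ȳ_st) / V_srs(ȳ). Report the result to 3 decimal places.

V̂(ȳ_st) = Σ W_h² s_h²/n_h, with W_h = N_h/N and N = 1340:
  stratum A: (520/1340)²·73.06²/75 = 10.7175
  stratum B: (160/1340)²·43.10²/5 = 5.29682
  stratum C: (660/1340)²·144.52²/162 = 31.2766
V_st = 47.2909
V_srs = s²/n = 17564.2/242 = 72.5793
deff = V_st / V_srs = 47.2909/72.5793 = 0.6516

deff ≈ 0.652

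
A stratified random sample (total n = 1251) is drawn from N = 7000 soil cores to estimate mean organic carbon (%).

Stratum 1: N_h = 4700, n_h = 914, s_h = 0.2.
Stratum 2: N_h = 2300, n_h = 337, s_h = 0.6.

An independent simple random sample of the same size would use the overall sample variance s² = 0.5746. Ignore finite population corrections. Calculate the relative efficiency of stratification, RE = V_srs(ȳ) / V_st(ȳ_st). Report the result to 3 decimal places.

RE ≈ 3.401

V̂(ȳ_st) = Σ W_h² s_h²/n_h, with W_h = N_h/N and N = 7000:
  stratum 1: (4700/7000)²·0.2²/914 = 1.97294e-05
  stratum 2: (2300/7000)²·0.6²/337 = 0.000115327
V_st = 0.000135057
V_srs = s²/n = 0.5746/1251 = 0.000459313
Relative efficiency = V_srs / V_st = 0.000459313/0.000135057 = 3.4009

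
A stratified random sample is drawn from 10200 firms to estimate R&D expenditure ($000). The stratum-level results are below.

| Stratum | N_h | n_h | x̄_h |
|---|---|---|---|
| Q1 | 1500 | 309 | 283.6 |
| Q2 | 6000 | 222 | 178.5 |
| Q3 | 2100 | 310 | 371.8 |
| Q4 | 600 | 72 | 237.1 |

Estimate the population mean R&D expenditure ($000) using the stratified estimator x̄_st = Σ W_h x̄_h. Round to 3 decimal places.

x̄_st ≈ 237.200

N = Σ N_h = 10200. Stratum weights W_h = N_h/N.
x̄_st = (1500·283.6 + 6000·178.5 + 2100·371.8 + 600·237.1) / 10200 = 237.20000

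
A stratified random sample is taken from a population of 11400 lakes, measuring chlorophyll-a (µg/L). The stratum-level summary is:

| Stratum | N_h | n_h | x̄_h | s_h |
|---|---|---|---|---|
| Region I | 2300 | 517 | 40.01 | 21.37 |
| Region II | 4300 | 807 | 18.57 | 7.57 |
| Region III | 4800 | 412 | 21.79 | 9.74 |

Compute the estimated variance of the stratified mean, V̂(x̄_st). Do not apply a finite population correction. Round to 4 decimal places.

V̂(x̄_st) = Σ W_h² s_h²/n_h, with W_h = N_h/N and N = 11400:
  stratum Region I: (2300/11400)²·21.37²/517 = 0.0359554
  stratum Region II: (4300/11400)²·7.57²/807 = 0.0101029
  stratum Region III: (4800/11400)²·9.74²/412 = 0.0408219
V̂(x̄_st) = 0.0868802

V̂(x̄_st) ≈ 0.0869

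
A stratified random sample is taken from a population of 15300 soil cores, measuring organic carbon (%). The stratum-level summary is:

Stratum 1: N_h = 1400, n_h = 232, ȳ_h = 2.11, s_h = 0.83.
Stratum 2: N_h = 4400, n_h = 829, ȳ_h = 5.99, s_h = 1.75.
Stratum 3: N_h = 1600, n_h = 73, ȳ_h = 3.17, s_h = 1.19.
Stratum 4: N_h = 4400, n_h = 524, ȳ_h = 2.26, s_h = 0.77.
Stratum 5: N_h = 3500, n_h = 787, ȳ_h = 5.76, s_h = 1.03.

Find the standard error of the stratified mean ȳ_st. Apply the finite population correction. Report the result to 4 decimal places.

SE(ȳ_st) ≈ 0.0247

V̂(ȳ_st) = Σ W_h² (1 − n_h/N_h) s_h²/n_h, with W_h = N_h/N and N = 15300:
  stratum 1: (1400/15300)²·(1 − 232/1400)·0.83²/232 = 2.07423e-05
  stratum 2: (4400/15300)²·(1 − 829/4400)·1.75²/829 = 0.00024796
  stratum 3: (1600/15300)²·(1 − 73/1600)·1.19²/73 = 0.000202464
  stratum 4: (4400/15300)²·(1 − 524/4400)·0.77²/524 = 8.24335e-05
  stratum 5: (3500/15300)²·(1 − 787/3500)·1.03²/787 = 5.46808e-05
V̂(ȳ_st) = 0.00060828
SE(ȳ_st) = √0.00060828 = 0.0246633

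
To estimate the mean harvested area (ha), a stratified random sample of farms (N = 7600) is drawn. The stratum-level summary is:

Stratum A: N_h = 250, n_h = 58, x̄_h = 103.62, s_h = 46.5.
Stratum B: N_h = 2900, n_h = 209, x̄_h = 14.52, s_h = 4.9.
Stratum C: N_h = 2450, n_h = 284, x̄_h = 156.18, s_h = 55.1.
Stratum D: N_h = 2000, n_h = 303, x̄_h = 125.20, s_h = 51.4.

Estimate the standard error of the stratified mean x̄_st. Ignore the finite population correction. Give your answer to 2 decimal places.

V̂(x̄_st) = Σ W_h² s_h²/n_h, with W_h = N_h/N and N = 7600:
  stratum A: (250/7600)²·46.5²/58 = 0.0403395
  stratum B: (2900/7600)²·4.9²/209 = 0.0167269
  stratum C: (2450/7600)²·55.1²/284 = 1.11094
  stratum D: (2000/7600)²·51.4²/303 = 0.603832
V̂(x̄_st) = 1.77184
SE(x̄_st) = √1.77184 = 1.3311

SE(x̄_st) ≈ 1.33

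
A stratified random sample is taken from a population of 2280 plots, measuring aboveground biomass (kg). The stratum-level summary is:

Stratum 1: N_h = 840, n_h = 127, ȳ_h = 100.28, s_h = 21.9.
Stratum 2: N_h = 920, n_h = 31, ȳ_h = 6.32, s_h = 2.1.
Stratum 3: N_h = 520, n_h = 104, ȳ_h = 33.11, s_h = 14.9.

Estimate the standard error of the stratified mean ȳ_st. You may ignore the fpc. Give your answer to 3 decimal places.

V̂(ȳ_st) = Σ W_h² s_h²/n_h, with W_h = N_h/N and N = 2280:
  stratum 1: (840/2280)²·21.9²/127 = 0.512594
  stratum 2: (920/2280)²·2.1²/31 = 0.0231624
  stratum 3: (520/2280)²·14.9²/104 = 0.111039
V̂(ȳ_st) = 0.646795
SE(ȳ_st) = √0.646795 = 0.804236

SE(ȳ_st) ≈ 0.804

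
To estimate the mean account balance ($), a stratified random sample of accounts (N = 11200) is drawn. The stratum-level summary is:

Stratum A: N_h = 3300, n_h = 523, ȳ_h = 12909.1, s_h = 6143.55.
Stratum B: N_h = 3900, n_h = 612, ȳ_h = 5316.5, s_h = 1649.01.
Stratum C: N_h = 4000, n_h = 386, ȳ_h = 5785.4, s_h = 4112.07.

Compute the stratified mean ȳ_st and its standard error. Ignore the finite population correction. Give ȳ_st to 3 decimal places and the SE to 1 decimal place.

ȳ_st = Σ W_h ȳ_h = (3300·12909.1 + 3900·5316.5 + 4000·5785.4)/11200 = 7721.06964
V̂(ȳ_st) = Σ W_h² s_h²/n_h, with W_h = N_h/N and N = 11200:
  stratum A: (3300/11200)²·6143.55²/523 = 6265.11
  stratum B: (3900/11200)²·1649.01²/612 = 538.751
  stratum C: (4000/11200)²·4112.07²/386 = 5587.5
V̂(ȳ_st) = 12391.4
SE(ȳ_st) = √12391.4 = 111.317

ȳ_st ≈ 7721.070, SE ≈ 111.3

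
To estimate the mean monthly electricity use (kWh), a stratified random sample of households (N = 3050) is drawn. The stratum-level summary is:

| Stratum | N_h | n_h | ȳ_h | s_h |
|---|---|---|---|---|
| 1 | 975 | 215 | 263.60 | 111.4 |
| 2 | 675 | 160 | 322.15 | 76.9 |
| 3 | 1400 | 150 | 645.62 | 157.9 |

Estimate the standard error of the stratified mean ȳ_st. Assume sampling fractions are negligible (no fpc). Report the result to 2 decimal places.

SE(ȳ_st) ≈ 6.54

V̂(ȳ_st) = Σ W_h² s_h²/n_h, with W_h = N_h/N and N = 3050:
  stratum 1: (975/3050)²·111.4²/215 = 5.8985
  stratum 2: (675/3050)²·76.9²/160 = 1.81026
  stratum 3: (1400/3050)²·157.9²/150 = 35.0211
V̂(ȳ_st) = 42.7298
SE(ȳ_st) = √42.7298 = 6.53681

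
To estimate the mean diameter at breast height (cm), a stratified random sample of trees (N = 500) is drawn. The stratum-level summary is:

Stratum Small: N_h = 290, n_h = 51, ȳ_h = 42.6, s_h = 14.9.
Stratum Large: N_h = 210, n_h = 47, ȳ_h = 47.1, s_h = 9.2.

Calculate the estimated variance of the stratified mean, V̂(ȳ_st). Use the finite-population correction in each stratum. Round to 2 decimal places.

V̂(ȳ_st) = Σ W_h² (1 − n_h/N_h) s_h²/n_h, with W_h = N_h/N and N = 500:
  stratum Small: (290/500)²·(1 − 51/290)·14.9²/51 = 1.20686
  stratum Large: (210/500)²·(1 − 47/210)·9.2²/47 = 0.246573
V̂(ȳ_st) = 1.45344

V̂(ȳ_st) ≈ 1.45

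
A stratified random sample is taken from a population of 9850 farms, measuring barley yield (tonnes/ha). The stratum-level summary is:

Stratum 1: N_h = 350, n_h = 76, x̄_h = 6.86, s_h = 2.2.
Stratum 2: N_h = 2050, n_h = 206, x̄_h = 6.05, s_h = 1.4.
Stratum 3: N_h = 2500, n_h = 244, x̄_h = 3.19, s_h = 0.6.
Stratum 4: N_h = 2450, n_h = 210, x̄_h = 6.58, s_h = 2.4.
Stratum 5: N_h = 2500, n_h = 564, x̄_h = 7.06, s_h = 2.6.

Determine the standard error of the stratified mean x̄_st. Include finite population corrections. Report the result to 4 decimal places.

SE(x̄_st) ≈ 0.0517

V̂(x̄_st) = Σ W_h² (1 − n_h/N_h) s_h²/n_h, with W_h = N_h/N and N = 9850:
  stratum 1: (350/9850)²·(1 − 76/350)·2.2²/76 = 6.29474e-05
  stratum 2: (2050/9850)²·(1 − 206/2050)·1.4²/206 = 0.000370707
  stratum 3: (2500/9850)²·(1 − 244/2500)·0.6²/244 = 8.57668e-05
  stratum 4: (2450/9850)²·(1 − 210/2450)·2.4²/210 = 0.00155148
  stratum 5: (2500/9850)²·(1 − 564/2500)·2.6²/564 = 0.000597916
V̂(x̄_st) = 0.00266881
SE(x̄_st) = √0.00266881 = 0.0516606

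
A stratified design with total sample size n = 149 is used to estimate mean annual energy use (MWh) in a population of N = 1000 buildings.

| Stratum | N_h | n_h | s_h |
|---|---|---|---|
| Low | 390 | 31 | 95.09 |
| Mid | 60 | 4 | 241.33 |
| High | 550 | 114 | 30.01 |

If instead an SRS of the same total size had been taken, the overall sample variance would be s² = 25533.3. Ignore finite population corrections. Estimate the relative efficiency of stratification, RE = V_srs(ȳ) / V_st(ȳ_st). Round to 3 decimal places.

RE ≈ 1.728

V̂(ȳ_st) = Σ W_h² s_h²/n_h, with W_h = N_h/N and N = 1000:
  stratum Low: (390/1000)²·95.09²/31 = 44.3647
  stratum Mid: (60/1000)²·241.33²/4 = 52.4162
  stratum High: (550/1000)²·30.01²/114 = 2.38975
V_st = 99.1706
V_srs = s²/n = 25533.3/149 = 171.364
Relative efficiency = V_srs / V_st = 171.364/99.1706 = 1.7280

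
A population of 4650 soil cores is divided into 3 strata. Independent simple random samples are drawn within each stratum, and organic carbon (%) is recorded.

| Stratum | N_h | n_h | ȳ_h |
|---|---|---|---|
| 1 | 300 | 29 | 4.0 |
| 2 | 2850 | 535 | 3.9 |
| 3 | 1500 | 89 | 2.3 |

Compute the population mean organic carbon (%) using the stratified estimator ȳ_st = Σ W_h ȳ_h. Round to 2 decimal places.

ȳ_st ≈ 3.39

N = Σ N_h = 4650. Stratum weights W_h = N_h/N.
ȳ_st = (300·4.0 + 2850·3.9 + 1500·2.3) / 4650 = 3.3903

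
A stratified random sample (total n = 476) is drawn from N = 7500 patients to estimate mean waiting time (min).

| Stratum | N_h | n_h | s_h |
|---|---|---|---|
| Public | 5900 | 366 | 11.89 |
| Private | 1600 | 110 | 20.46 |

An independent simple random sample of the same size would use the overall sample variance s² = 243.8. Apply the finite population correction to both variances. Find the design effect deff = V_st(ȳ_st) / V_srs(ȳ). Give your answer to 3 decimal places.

V̂(ȳ_st) = Σ W_h² (1 − n_h/N_h) s_h²/n_h, with W_h = N_h/N and N = 7500:
  stratum Public: (5900/7500)²·(1 − 366/5900)·11.89²/366 = 0.224208
  stratum Private: (1600/7500)²·(1 − 110/1600)·20.46²/110 = 0.161288
V_st = 0.385496
V_srs = (1 − 476/7500)·243.8/476 = 0.479678
deff = V_st / V_srs = 0.385496/0.479678 = 0.8037

deff ≈ 0.804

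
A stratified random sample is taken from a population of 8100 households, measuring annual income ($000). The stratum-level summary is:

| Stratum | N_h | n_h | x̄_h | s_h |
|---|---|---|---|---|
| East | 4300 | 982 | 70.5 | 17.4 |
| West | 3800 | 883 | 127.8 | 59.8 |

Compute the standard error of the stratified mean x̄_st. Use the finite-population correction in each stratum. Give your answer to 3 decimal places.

SE(x̄_st) ≈ 0.867

V̂(x̄_st) = Σ W_h² (1 − n_h/N_h) s_h²/n_h, with W_h = N_h/N and N = 8100:
  stratum East: (4300/8100)²·(1 − 982/4300)·17.4²/982 = 0.0670443
  stratum West: (3800/8100)²·(1 − 883/3800)·59.8²/883 = 0.684214
V̂(x̄_st) = 0.751258
SE(x̄_st) = √0.751258 = 0.866751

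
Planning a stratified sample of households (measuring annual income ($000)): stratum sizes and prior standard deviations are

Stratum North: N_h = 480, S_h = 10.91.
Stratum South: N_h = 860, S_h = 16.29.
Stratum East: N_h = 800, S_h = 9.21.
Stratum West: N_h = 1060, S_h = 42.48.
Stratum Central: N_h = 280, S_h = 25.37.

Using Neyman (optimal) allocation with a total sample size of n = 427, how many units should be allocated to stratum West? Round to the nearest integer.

244

Neyman allocation: n_h = n · N_h S_h / Σ N_i S_i, with n = 427.
  stratum North: N_h·S_h = 480·10.91 = 5236.80
  stratum South: N_h·S_h = 860·16.29 = 14009.40
  stratum East: N_h·S_h = 800·9.21 = 7368.00
  stratum West: N_h·S_h = 1060·42.48 = 45028.80
  stratum Central: N_h·S_h = 280·25.37 = 7103.60
Σ N_h S_h = 78746.60
n for stratum West = 427·45028.80/78746.60 = 244.167 → 244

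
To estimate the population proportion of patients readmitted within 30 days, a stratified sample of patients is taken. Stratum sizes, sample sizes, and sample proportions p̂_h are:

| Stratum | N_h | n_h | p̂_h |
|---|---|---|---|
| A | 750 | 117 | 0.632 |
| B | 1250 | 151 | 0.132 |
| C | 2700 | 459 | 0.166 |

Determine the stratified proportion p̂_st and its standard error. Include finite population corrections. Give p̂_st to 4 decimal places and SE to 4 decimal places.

N = 4700; stratum weights W_h = N_h/N.
p̂_st = Σ W_h p̂_h = (750·0.632 + 1250·0.132 + 2700·0.166)/4700 = 0.23132
V̂(p̂_st) = Σ W_h² (1 − n_h/N_h) p̂_h(1−p̂_h)/(n_h−1):
  stratum A: (750/4700)²·(1 − 117/750)·0.632·0.368/116 = 4.309e-05
  stratum B: (1250/4700)²·(1 − 151/1250)·0.132·0.868/150 = 4.75023e-05
  stratum C: (2700/4700)²·(1 − 459/2700)·0.166·0.834/458 = 8.27978e-05
V̂(p̂_st) = 0.00017339; SE = √V̂ = 0.0131678

p̂_st ≈ 0.2313, SE ≈ 0.0132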